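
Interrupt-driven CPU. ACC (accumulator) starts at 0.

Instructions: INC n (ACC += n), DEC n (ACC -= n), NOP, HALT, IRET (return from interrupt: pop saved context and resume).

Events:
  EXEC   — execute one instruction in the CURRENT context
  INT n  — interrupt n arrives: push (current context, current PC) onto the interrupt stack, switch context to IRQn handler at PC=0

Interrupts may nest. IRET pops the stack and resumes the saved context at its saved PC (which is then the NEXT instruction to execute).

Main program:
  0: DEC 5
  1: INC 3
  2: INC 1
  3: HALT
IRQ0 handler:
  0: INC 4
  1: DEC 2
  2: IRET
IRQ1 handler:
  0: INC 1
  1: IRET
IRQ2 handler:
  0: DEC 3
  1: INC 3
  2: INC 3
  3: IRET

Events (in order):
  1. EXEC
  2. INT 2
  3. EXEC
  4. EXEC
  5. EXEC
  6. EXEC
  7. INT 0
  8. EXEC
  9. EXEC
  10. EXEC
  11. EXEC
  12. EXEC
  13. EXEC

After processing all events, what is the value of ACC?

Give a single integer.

Event 1 (EXEC): [MAIN] PC=0: DEC 5 -> ACC=-5
Event 2 (INT 2): INT 2 arrives: push (MAIN, PC=1), enter IRQ2 at PC=0 (depth now 1)
Event 3 (EXEC): [IRQ2] PC=0: DEC 3 -> ACC=-8
Event 4 (EXEC): [IRQ2] PC=1: INC 3 -> ACC=-5
Event 5 (EXEC): [IRQ2] PC=2: INC 3 -> ACC=-2
Event 6 (EXEC): [IRQ2] PC=3: IRET -> resume MAIN at PC=1 (depth now 0)
Event 7 (INT 0): INT 0 arrives: push (MAIN, PC=1), enter IRQ0 at PC=0 (depth now 1)
Event 8 (EXEC): [IRQ0] PC=0: INC 4 -> ACC=2
Event 9 (EXEC): [IRQ0] PC=1: DEC 2 -> ACC=0
Event 10 (EXEC): [IRQ0] PC=2: IRET -> resume MAIN at PC=1 (depth now 0)
Event 11 (EXEC): [MAIN] PC=1: INC 3 -> ACC=3
Event 12 (EXEC): [MAIN] PC=2: INC 1 -> ACC=4
Event 13 (EXEC): [MAIN] PC=3: HALT

Answer: 4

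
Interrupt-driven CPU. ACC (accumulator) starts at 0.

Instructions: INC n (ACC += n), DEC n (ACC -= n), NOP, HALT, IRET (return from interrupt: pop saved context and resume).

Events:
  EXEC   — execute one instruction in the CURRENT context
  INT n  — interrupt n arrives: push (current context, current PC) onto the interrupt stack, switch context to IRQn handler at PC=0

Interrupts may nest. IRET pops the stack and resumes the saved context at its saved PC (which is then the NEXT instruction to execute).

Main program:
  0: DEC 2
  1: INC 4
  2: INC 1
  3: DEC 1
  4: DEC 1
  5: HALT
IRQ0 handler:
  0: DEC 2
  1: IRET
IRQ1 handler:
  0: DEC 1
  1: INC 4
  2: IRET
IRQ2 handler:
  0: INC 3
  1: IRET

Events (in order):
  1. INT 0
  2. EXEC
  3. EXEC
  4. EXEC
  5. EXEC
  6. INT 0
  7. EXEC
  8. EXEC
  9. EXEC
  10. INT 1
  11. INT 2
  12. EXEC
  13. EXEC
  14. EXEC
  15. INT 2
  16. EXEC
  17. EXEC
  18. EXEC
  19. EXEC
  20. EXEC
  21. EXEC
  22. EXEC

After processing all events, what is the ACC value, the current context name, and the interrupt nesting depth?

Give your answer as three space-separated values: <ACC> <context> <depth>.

Answer: 6 MAIN 0

Derivation:
Event 1 (INT 0): INT 0 arrives: push (MAIN, PC=0), enter IRQ0 at PC=0 (depth now 1)
Event 2 (EXEC): [IRQ0] PC=0: DEC 2 -> ACC=-2
Event 3 (EXEC): [IRQ0] PC=1: IRET -> resume MAIN at PC=0 (depth now 0)
Event 4 (EXEC): [MAIN] PC=0: DEC 2 -> ACC=-4
Event 5 (EXEC): [MAIN] PC=1: INC 4 -> ACC=0
Event 6 (INT 0): INT 0 arrives: push (MAIN, PC=2), enter IRQ0 at PC=0 (depth now 1)
Event 7 (EXEC): [IRQ0] PC=0: DEC 2 -> ACC=-2
Event 8 (EXEC): [IRQ0] PC=1: IRET -> resume MAIN at PC=2 (depth now 0)
Event 9 (EXEC): [MAIN] PC=2: INC 1 -> ACC=-1
Event 10 (INT 1): INT 1 arrives: push (MAIN, PC=3), enter IRQ1 at PC=0 (depth now 1)
Event 11 (INT 2): INT 2 arrives: push (IRQ1, PC=0), enter IRQ2 at PC=0 (depth now 2)
Event 12 (EXEC): [IRQ2] PC=0: INC 3 -> ACC=2
Event 13 (EXEC): [IRQ2] PC=1: IRET -> resume IRQ1 at PC=0 (depth now 1)
Event 14 (EXEC): [IRQ1] PC=0: DEC 1 -> ACC=1
Event 15 (INT 2): INT 2 arrives: push (IRQ1, PC=1), enter IRQ2 at PC=0 (depth now 2)
Event 16 (EXEC): [IRQ2] PC=0: INC 3 -> ACC=4
Event 17 (EXEC): [IRQ2] PC=1: IRET -> resume IRQ1 at PC=1 (depth now 1)
Event 18 (EXEC): [IRQ1] PC=1: INC 4 -> ACC=8
Event 19 (EXEC): [IRQ1] PC=2: IRET -> resume MAIN at PC=3 (depth now 0)
Event 20 (EXEC): [MAIN] PC=3: DEC 1 -> ACC=7
Event 21 (EXEC): [MAIN] PC=4: DEC 1 -> ACC=6
Event 22 (EXEC): [MAIN] PC=5: HALT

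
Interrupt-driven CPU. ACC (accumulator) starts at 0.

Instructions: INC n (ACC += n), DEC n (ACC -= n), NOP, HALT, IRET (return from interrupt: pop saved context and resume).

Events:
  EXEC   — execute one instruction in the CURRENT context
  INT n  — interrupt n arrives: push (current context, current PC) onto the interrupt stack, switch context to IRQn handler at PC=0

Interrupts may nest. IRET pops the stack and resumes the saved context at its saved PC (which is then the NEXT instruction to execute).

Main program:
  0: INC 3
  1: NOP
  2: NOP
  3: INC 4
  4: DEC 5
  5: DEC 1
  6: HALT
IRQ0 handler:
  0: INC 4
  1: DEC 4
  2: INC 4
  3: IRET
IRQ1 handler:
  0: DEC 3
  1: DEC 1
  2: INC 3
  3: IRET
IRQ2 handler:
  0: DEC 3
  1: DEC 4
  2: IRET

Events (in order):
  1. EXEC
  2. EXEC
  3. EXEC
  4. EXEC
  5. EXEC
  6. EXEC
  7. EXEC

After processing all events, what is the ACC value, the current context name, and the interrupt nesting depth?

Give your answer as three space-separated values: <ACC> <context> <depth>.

Answer: 1 MAIN 0

Derivation:
Event 1 (EXEC): [MAIN] PC=0: INC 3 -> ACC=3
Event 2 (EXEC): [MAIN] PC=1: NOP
Event 3 (EXEC): [MAIN] PC=2: NOP
Event 4 (EXEC): [MAIN] PC=3: INC 4 -> ACC=7
Event 5 (EXEC): [MAIN] PC=4: DEC 5 -> ACC=2
Event 6 (EXEC): [MAIN] PC=5: DEC 1 -> ACC=1
Event 7 (EXEC): [MAIN] PC=6: HALT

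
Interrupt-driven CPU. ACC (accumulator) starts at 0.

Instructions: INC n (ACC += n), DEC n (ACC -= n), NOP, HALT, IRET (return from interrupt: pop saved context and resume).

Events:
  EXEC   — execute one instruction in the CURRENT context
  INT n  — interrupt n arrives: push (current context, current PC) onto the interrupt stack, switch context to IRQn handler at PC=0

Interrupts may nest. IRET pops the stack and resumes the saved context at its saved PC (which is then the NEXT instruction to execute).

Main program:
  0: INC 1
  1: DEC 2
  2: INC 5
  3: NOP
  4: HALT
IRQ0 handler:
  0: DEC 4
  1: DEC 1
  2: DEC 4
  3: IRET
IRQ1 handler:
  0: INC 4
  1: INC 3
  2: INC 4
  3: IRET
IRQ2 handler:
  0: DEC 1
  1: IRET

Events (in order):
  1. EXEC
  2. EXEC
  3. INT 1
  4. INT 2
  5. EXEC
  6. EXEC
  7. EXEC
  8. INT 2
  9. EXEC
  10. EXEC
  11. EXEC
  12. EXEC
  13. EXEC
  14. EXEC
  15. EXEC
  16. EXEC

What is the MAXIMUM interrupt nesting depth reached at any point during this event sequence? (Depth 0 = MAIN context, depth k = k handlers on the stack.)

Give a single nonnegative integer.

Event 1 (EXEC): [MAIN] PC=0: INC 1 -> ACC=1 [depth=0]
Event 2 (EXEC): [MAIN] PC=1: DEC 2 -> ACC=-1 [depth=0]
Event 3 (INT 1): INT 1 arrives: push (MAIN, PC=2), enter IRQ1 at PC=0 (depth now 1) [depth=1]
Event 4 (INT 2): INT 2 arrives: push (IRQ1, PC=0), enter IRQ2 at PC=0 (depth now 2) [depth=2]
Event 5 (EXEC): [IRQ2] PC=0: DEC 1 -> ACC=-2 [depth=2]
Event 6 (EXEC): [IRQ2] PC=1: IRET -> resume IRQ1 at PC=0 (depth now 1) [depth=1]
Event 7 (EXEC): [IRQ1] PC=0: INC 4 -> ACC=2 [depth=1]
Event 8 (INT 2): INT 2 arrives: push (IRQ1, PC=1), enter IRQ2 at PC=0 (depth now 2) [depth=2]
Event 9 (EXEC): [IRQ2] PC=0: DEC 1 -> ACC=1 [depth=2]
Event 10 (EXEC): [IRQ2] PC=1: IRET -> resume IRQ1 at PC=1 (depth now 1) [depth=1]
Event 11 (EXEC): [IRQ1] PC=1: INC 3 -> ACC=4 [depth=1]
Event 12 (EXEC): [IRQ1] PC=2: INC 4 -> ACC=8 [depth=1]
Event 13 (EXEC): [IRQ1] PC=3: IRET -> resume MAIN at PC=2 (depth now 0) [depth=0]
Event 14 (EXEC): [MAIN] PC=2: INC 5 -> ACC=13 [depth=0]
Event 15 (EXEC): [MAIN] PC=3: NOP [depth=0]
Event 16 (EXEC): [MAIN] PC=4: HALT [depth=0]
Max depth observed: 2

Answer: 2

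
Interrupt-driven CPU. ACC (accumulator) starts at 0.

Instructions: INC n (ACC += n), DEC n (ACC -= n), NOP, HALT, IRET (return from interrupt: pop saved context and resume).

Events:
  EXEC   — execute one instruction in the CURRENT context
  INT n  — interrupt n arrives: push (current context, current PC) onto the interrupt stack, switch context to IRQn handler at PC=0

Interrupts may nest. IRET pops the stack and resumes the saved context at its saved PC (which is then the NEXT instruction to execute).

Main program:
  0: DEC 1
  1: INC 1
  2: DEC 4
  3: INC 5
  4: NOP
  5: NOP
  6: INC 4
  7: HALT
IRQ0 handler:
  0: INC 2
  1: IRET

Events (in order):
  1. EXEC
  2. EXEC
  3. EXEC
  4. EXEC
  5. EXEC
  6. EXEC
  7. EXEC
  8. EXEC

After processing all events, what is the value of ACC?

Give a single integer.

Event 1 (EXEC): [MAIN] PC=0: DEC 1 -> ACC=-1
Event 2 (EXEC): [MAIN] PC=1: INC 1 -> ACC=0
Event 3 (EXEC): [MAIN] PC=2: DEC 4 -> ACC=-4
Event 4 (EXEC): [MAIN] PC=3: INC 5 -> ACC=1
Event 5 (EXEC): [MAIN] PC=4: NOP
Event 6 (EXEC): [MAIN] PC=5: NOP
Event 7 (EXEC): [MAIN] PC=6: INC 4 -> ACC=5
Event 8 (EXEC): [MAIN] PC=7: HALT

Answer: 5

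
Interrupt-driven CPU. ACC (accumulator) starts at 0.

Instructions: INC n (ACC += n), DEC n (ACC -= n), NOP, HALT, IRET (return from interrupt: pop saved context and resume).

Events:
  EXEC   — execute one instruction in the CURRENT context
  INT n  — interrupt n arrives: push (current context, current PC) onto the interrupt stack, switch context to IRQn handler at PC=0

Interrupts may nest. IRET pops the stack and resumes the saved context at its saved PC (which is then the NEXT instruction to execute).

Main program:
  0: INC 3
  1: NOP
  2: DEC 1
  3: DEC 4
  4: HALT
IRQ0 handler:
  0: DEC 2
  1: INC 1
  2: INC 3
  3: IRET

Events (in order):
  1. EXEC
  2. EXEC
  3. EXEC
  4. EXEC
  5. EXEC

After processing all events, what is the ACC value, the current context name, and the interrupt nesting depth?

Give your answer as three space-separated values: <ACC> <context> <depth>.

Event 1 (EXEC): [MAIN] PC=0: INC 3 -> ACC=3
Event 2 (EXEC): [MAIN] PC=1: NOP
Event 3 (EXEC): [MAIN] PC=2: DEC 1 -> ACC=2
Event 4 (EXEC): [MAIN] PC=3: DEC 4 -> ACC=-2
Event 5 (EXEC): [MAIN] PC=4: HALT

Answer: -2 MAIN 0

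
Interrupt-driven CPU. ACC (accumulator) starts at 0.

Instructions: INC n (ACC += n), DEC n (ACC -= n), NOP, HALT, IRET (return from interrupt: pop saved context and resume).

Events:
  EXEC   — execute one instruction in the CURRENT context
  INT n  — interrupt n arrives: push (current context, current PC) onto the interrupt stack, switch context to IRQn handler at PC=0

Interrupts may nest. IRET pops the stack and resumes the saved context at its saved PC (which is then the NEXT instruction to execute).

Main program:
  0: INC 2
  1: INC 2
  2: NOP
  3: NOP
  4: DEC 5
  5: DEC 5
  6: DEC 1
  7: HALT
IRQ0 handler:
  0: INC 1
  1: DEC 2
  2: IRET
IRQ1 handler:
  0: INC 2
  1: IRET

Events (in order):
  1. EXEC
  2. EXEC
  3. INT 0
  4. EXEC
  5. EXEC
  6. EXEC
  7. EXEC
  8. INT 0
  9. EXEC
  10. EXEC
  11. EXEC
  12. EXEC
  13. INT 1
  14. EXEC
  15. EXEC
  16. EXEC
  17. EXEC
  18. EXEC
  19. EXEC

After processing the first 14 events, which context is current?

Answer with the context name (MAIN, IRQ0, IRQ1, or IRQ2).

Event 1 (EXEC): [MAIN] PC=0: INC 2 -> ACC=2
Event 2 (EXEC): [MAIN] PC=1: INC 2 -> ACC=4
Event 3 (INT 0): INT 0 arrives: push (MAIN, PC=2), enter IRQ0 at PC=0 (depth now 1)
Event 4 (EXEC): [IRQ0] PC=0: INC 1 -> ACC=5
Event 5 (EXEC): [IRQ0] PC=1: DEC 2 -> ACC=3
Event 6 (EXEC): [IRQ0] PC=2: IRET -> resume MAIN at PC=2 (depth now 0)
Event 7 (EXEC): [MAIN] PC=2: NOP
Event 8 (INT 0): INT 0 arrives: push (MAIN, PC=3), enter IRQ0 at PC=0 (depth now 1)
Event 9 (EXEC): [IRQ0] PC=0: INC 1 -> ACC=4
Event 10 (EXEC): [IRQ0] PC=1: DEC 2 -> ACC=2
Event 11 (EXEC): [IRQ0] PC=2: IRET -> resume MAIN at PC=3 (depth now 0)
Event 12 (EXEC): [MAIN] PC=3: NOP
Event 13 (INT 1): INT 1 arrives: push (MAIN, PC=4), enter IRQ1 at PC=0 (depth now 1)
Event 14 (EXEC): [IRQ1] PC=0: INC 2 -> ACC=4

Answer: IRQ1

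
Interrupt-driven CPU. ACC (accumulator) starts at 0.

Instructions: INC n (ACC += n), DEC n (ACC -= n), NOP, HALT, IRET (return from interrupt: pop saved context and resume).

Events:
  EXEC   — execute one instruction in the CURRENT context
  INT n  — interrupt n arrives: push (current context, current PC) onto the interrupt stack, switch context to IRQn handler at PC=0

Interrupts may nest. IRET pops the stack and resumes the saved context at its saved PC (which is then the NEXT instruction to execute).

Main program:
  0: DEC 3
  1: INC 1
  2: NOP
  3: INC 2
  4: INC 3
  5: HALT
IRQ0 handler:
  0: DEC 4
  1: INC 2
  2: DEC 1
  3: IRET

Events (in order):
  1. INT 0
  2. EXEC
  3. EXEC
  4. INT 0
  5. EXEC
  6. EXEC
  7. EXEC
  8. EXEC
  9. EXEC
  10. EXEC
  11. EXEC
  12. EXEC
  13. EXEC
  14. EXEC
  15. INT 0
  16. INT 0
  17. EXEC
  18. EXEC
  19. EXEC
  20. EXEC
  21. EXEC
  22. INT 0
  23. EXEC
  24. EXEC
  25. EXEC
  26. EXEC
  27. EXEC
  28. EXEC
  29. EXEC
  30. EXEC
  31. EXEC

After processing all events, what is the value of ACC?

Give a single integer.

Answer: -12

Derivation:
Event 1 (INT 0): INT 0 arrives: push (MAIN, PC=0), enter IRQ0 at PC=0 (depth now 1)
Event 2 (EXEC): [IRQ0] PC=0: DEC 4 -> ACC=-4
Event 3 (EXEC): [IRQ0] PC=1: INC 2 -> ACC=-2
Event 4 (INT 0): INT 0 arrives: push (IRQ0, PC=2), enter IRQ0 at PC=0 (depth now 2)
Event 5 (EXEC): [IRQ0] PC=0: DEC 4 -> ACC=-6
Event 6 (EXEC): [IRQ0] PC=1: INC 2 -> ACC=-4
Event 7 (EXEC): [IRQ0] PC=2: DEC 1 -> ACC=-5
Event 8 (EXEC): [IRQ0] PC=3: IRET -> resume IRQ0 at PC=2 (depth now 1)
Event 9 (EXEC): [IRQ0] PC=2: DEC 1 -> ACC=-6
Event 10 (EXEC): [IRQ0] PC=3: IRET -> resume MAIN at PC=0 (depth now 0)
Event 11 (EXEC): [MAIN] PC=0: DEC 3 -> ACC=-9
Event 12 (EXEC): [MAIN] PC=1: INC 1 -> ACC=-8
Event 13 (EXEC): [MAIN] PC=2: NOP
Event 14 (EXEC): [MAIN] PC=3: INC 2 -> ACC=-6
Event 15 (INT 0): INT 0 arrives: push (MAIN, PC=4), enter IRQ0 at PC=0 (depth now 1)
Event 16 (INT 0): INT 0 arrives: push (IRQ0, PC=0), enter IRQ0 at PC=0 (depth now 2)
Event 17 (EXEC): [IRQ0] PC=0: DEC 4 -> ACC=-10
Event 18 (EXEC): [IRQ0] PC=1: INC 2 -> ACC=-8
Event 19 (EXEC): [IRQ0] PC=2: DEC 1 -> ACC=-9
Event 20 (EXEC): [IRQ0] PC=3: IRET -> resume IRQ0 at PC=0 (depth now 1)
Event 21 (EXEC): [IRQ0] PC=0: DEC 4 -> ACC=-13
Event 22 (INT 0): INT 0 arrives: push (IRQ0, PC=1), enter IRQ0 at PC=0 (depth now 2)
Event 23 (EXEC): [IRQ0] PC=0: DEC 4 -> ACC=-17
Event 24 (EXEC): [IRQ0] PC=1: INC 2 -> ACC=-15
Event 25 (EXEC): [IRQ0] PC=2: DEC 1 -> ACC=-16
Event 26 (EXEC): [IRQ0] PC=3: IRET -> resume IRQ0 at PC=1 (depth now 1)
Event 27 (EXEC): [IRQ0] PC=1: INC 2 -> ACC=-14
Event 28 (EXEC): [IRQ0] PC=2: DEC 1 -> ACC=-15
Event 29 (EXEC): [IRQ0] PC=3: IRET -> resume MAIN at PC=4 (depth now 0)
Event 30 (EXEC): [MAIN] PC=4: INC 3 -> ACC=-12
Event 31 (EXEC): [MAIN] PC=5: HALT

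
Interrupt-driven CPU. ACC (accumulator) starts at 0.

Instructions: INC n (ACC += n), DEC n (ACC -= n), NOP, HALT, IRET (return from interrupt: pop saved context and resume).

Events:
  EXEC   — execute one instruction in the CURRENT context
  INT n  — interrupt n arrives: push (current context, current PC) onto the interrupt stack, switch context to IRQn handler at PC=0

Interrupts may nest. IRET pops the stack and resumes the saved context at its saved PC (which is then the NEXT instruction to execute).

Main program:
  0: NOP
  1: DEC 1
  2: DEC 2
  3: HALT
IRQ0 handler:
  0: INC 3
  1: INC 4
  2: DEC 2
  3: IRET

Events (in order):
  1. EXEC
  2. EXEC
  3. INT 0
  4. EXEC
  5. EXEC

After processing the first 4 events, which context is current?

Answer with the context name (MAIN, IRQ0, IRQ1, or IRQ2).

Event 1 (EXEC): [MAIN] PC=0: NOP
Event 2 (EXEC): [MAIN] PC=1: DEC 1 -> ACC=-1
Event 3 (INT 0): INT 0 arrives: push (MAIN, PC=2), enter IRQ0 at PC=0 (depth now 1)
Event 4 (EXEC): [IRQ0] PC=0: INC 3 -> ACC=2

Answer: IRQ0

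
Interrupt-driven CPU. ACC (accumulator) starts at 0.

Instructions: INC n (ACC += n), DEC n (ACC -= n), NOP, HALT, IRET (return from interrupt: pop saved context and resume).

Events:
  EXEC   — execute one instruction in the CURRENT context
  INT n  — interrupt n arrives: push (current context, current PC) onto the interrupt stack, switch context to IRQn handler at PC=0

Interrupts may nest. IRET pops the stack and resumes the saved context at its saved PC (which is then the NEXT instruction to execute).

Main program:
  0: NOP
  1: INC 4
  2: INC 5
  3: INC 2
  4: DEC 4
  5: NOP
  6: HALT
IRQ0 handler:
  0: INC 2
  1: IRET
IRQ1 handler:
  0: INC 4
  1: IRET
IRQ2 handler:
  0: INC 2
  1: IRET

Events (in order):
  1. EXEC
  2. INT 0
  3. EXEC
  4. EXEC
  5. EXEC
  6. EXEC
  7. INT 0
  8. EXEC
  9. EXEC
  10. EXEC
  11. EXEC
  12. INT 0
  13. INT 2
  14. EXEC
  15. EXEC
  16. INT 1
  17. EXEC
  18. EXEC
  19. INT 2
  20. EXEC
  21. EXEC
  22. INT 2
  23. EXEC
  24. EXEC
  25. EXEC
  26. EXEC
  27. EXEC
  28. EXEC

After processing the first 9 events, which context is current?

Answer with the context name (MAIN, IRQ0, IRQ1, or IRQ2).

Event 1 (EXEC): [MAIN] PC=0: NOP
Event 2 (INT 0): INT 0 arrives: push (MAIN, PC=1), enter IRQ0 at PC=0 (depth now 1)
Event 3 (EXEC): [IRQ0] PC=0: INC 2 -> ACC=2
Event 4 (EXEC): [IRQ0] PC=1: IRET -> resume MAIN at PC=1 (depth now 0)
Event 5 (EXEC): [MAIN] PC=1: INC 4 -> ACC=6
Event 6 (EXEC): [MAIN] PC=2: INC 5 -> ACC=11
Event 7 (INT 0): INT 0 arrives: push (MAIN, PC=3), enter IRQ0 at PC=0 (depth now 1)
Event 8 (EXEC): [IRQ0] PC=0: INC 2 -> ACC=13
Event 9 (EXEC): [IRQ0] PC=1: IRET -> resume MAIN at PC=3 (depth now 0)

Answer: MAIN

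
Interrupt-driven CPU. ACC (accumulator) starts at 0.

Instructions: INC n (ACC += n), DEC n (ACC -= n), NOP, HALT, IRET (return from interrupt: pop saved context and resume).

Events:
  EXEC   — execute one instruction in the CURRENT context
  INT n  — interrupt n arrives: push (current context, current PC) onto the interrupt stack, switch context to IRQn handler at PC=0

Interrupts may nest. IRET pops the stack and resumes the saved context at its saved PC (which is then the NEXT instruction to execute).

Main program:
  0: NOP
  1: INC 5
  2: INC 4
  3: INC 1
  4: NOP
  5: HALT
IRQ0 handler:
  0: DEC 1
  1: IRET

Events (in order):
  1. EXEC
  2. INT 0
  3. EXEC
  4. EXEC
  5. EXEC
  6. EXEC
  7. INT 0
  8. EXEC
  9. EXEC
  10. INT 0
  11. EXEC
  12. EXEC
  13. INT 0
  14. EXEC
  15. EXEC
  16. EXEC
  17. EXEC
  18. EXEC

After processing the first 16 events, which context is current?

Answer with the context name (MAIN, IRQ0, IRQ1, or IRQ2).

Answer: MAIN

Derivation:
Event 1 (EXEC): [MAIN] PC=0: NOP
Event 2 (INT 0): INT 0 arrives: push (MAIN, PC=1), enter IRQ0 at PC=0 (depth now 1)
Event 3 (EXEC): [IRQ0] PC=0: DEC 1 -> ACC=-1
Event 4 (EXEC): [IRQ0] PC=1: IRET -> resume MAIN at PC=1 (depth now 0)
Event 5 (EXEC): [MAIN] PC=1: INC 5 -> ACC=4
Event 6 (EXEC): [MAIN] PC=2: INC 4 -> ACC=8
Event 7 (INT 0): INT 0 arrives: push (MAIN, PC=3), enter IRQ0 at PC=0 (depth now 1)
Event 8 (EXEC): [IRQ0] PC=0: DEC 1 -> ACC=7
Event 9 (EXEC): [IRQ0] PC=1: IRET -> resume MAIN at PC=3 (depth now 0)
Event 10 (INT 0): INT 0 arrives: push (MAIN, PC=3), enter IRQ0 at PC=0 (depth now 1)
Event 11 (EXEC): [IRQ0] PC=0: DEC 1 -> ACC=6
Event 12 (EXEC): [IRQ0] PC=1: IRET -> resume MAIN at PC=3 (depth now 0)
Event 13 (INT 0): INT 0 arrives: push (MAIN, PC=3), enter IRQ0 at PC=0 (depth now 1)
Event 14 (EXEC): [IRQ0] PC=0: DEC 1 -> ACC=5
Event 15 (EXEC): [IRQ0] PC=1: IRET -> resume MAIN at PC=3 (depth now 0)
Event 16 (EXEC): [MAIN] PC=3: INC 1 -> ACC=6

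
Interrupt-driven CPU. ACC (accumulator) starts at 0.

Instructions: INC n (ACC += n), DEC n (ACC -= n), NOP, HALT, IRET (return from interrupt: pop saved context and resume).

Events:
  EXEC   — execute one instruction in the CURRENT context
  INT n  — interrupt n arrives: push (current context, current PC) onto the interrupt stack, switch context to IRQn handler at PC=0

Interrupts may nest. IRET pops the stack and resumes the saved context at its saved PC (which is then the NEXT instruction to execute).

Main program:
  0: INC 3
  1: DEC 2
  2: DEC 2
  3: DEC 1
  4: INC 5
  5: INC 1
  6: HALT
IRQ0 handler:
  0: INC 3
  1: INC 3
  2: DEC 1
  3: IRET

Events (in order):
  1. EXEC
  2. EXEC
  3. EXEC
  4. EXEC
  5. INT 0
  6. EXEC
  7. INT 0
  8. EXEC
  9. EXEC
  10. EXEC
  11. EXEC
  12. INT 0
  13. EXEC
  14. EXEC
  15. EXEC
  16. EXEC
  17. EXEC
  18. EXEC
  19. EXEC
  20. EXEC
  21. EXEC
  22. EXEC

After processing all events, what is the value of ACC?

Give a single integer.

Event 1 (EXEC): [MAIN] PC=0: INC 3 -> ACC=3
Event 2 (EXEC): [MAIN] PC=1: DEC 2 -> ACC=1
Event 3 (EXEC): [MAIN] PC=2: DEC 2 -> ACC=-1
Event 4 (EXEC): [MAIN] PC=3: DEC 1 -> ACC=-2
Event 5 (INT 0): INT 0 arrives: push (MAIN, PC=4), enter IRQ0 at PC=0 (depth now 1)
Event 6 (EXEC): [IRQ0] PC=0: INC 3 -> ACC=1
Event 7 (INT 0): INT 0 arrives: push (IRQ0, PC=1), enter IRQ0 at PC=0 (depth now 2)
Event 8 (EXEC): [IRQ0] PC=0: INC 3 -> ACC=4
Event 9 (EXEC): [IRQ0] PC=1: INC 3 -> ACC=7
Event 10 (EXEC): [IRQ0] PC=2: DEC 1 -> ACC=6
Event 11 (EXEC): [IRQ0] PC=3: IRET -> resume IRQ0 at PC=1 (depth now 1)
Event 12 (INT 0): INT 0 arrives: push (IRQ0, PC=1), enter IRQ0 at PC=0 (depth now 2)
Event 13 (EXEC): [IRQ0] PC=0: INC 3 -> ACC=9
Event 14 (EXEC): [IRQ0] PC=1: INC 3 -> ACC=12
Event 15 (EXEC): [IRQ0] PC=2: DEC 1 -> ACC=11
Event 16 (EXEC): [IRQ0] PC=3: IRET -> resume IRQ0 at PC=1 (depth now 1)
Event 17 (EXEC): [IRQ0] PC=1: INC 3 -> ACC=14
Event 18 (EXEC): [IRQ0] PC=2: DEC 1 -> ACC=13
Event 19 (EXEC): [IRQ0] PC=3: IRET -> resume MAIN at PC=4 (depth now 0)
Event 20 (EXEC): [MAIN] PC=4: INC 5 -> ACC=18
Event 21 (EXEC): [MAIN] PC=5: INC 1 -> ACC=19
Event 22 (EXEC): [MAIN] PC=6: HALT

Answer: 19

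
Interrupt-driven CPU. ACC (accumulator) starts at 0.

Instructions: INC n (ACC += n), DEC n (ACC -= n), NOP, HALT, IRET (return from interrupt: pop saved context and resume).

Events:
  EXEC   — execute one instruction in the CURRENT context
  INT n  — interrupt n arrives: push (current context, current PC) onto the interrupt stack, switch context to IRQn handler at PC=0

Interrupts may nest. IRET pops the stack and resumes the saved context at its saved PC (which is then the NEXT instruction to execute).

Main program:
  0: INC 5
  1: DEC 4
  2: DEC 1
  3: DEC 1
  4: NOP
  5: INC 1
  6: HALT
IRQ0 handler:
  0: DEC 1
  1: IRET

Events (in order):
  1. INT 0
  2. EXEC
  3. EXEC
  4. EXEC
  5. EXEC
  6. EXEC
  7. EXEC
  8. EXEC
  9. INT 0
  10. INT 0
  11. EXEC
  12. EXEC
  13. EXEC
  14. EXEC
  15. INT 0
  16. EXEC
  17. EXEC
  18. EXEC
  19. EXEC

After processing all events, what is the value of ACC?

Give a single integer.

Answer: -4

Derivation:
Event 1 (INT 0): INT 0 arrives: push (MAIN, PC=0), enter IRQ0 at PC=0 (depth now 1)
Event 2 (EXEC): [IRQ0] PC=0: DEC 1 -> ACC=-1
Event 3 (EXEC): [IRQ0] PC=1: IRET -> resume MAIN at PC=0 (depth now 0)
Event 4 (EXEC): [MAIN] PC=0: INC 5 -> ACC=4
Event 5 (EXEC): [MAIN] PC=1: DEC 4 -> ACC=0
Event 6 (EXEC): [MAIN] PC=2: DEC 1 -> ACC=-1
Event 7 (EXEC): [MAIN] PC=3: DEC 1 -> ACC=-2
Event 8 (EXEC): [MAIN] PC=4: NOP
Event 9 (INT 0): INT 0 arrives: push (MAIN, PC=5), enter IRQ0 at PC=0 (depth now 1)
Event 10 (INT 0): INT 0 arrives: push (IRQ0, PC=0), enter IRQ0 at PC=0 (depth now 2)
Event 11 (EXEC): [IRQ0] PC=0: DEC 1 -> ACC=-3
Event 12 (EXEC): [IRQ0] PC=1: IRET -> resume IRQ0 at PC=0 (depth now 1)
Event 13 (EXEC): [IRQ0] PC=0: DEC 1 -> ACC=-4
Event 14 (EXEC): [IRQ0] PC=1: IRET -> resume MAIN at PC=5 (depth now 0)
Event 15 (INT 0): INT 0 arrives: push (MAIN, PC=5), enter IRQ0 at PC=0 (depth now 1)
Event 16 (EXEC): [IRQ0] PC=0: DEC 1 -> ACC=-5
Event 17 (EXEC): [IRQ0] PC=1: IRET -> resume MAIN at PC=5 (depth now 0)
Event 18 (EXEC): [MAIN] PC=5: INC 1 -> ACC=-4
Event 19 (EXEC): [MAIN] PC=6: HALT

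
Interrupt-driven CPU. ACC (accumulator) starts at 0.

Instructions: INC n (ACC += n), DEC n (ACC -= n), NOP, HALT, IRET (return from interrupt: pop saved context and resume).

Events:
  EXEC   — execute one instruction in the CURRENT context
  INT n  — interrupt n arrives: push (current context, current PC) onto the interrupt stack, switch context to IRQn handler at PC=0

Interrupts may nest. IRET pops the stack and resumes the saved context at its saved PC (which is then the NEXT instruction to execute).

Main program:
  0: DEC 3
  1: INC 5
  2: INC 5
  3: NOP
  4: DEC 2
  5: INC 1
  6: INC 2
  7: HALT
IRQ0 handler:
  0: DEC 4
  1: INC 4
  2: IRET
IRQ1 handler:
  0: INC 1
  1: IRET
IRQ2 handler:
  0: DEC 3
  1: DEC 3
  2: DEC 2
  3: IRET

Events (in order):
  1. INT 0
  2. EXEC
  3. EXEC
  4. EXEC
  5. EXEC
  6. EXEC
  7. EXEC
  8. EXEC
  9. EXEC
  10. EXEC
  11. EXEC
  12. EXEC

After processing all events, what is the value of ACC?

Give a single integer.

Answer: 8

Derivation:
Event 1 (INT 0): INT 0 arrives: push (MAIN, PC=0), enter IRQ0 at PC=0 (depth now 1)
Event 2 (EXEC): [IRQ0] PC=0: DEC 4 -> ACC=-4
Event 3 (EXEC): [IRQ0] PC=1: INC 4 -> ACC=0
Event 4 (EXEC): [IRQ0] PC=2: IRET -> resume MAIN at PC=0 (depth now 0)
Event 5 (EXEC): [MAIN] PC=0: DEC 3 -> ACC=-3
Event 6 (EXEC): [MAIN] PC=1: INC 5 -> ACC=2
Event 7 (EXEC): [MAIN] PC=2: INC 5 -> ACC=7
Event 8 (EXEC): [MAIN] PC=3: NOP
Event 9 (EXEC): [MAIN] PC=4: DEC 2 -> ACC=5
Event 10 (EXEC): [MAIN] PC=5: INC 1 -> ACC=6
Event 11 (EXEC): [MAIN] PC=6: INC 2 -> ACC=8
Event 12 (EXEC): [MAIN] PC=7: HALT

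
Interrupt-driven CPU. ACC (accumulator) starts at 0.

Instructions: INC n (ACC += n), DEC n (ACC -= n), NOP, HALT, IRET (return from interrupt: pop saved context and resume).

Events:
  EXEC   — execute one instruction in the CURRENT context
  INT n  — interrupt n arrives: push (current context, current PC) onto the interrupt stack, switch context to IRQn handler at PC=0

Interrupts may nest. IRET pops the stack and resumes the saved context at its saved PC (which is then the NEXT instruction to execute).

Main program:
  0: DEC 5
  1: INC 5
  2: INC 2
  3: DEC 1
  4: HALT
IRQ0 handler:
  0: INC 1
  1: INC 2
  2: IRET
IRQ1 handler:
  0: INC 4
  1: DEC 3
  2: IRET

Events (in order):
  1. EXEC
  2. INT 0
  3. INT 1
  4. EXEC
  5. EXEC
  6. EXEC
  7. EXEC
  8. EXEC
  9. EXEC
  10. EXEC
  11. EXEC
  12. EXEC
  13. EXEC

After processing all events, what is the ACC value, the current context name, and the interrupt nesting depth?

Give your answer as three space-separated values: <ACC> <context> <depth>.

Answer: 5 MAIN 0

Derivation:
Event 1 (EXEC): [MAIN] PC=0: DEC 5 -> ACC=-5
Event 2 (INT 0): INT 0 arrives: push (MAIN, PC=1), enter IRQ0 at PC=0 (depth now 1)
Event 3 (INT 1): INT 1 arrives: push (IRQ0, PC=0), enter IRQ1 at PC=0 (depth now 2)
Event 4 (EXEC): [IRQ1] PC=0: INC 4 -> ACC=-1
Event 5 (EXEC): [IRQ1] PC=1: DEC 3 -> ACC=-4
Event 6 (EXEC): [IRQ1] PC=2: IRET -> resume IRQ0 at PC=0 (depth now 1)
Event 7 (EXEC): [IRQ0] PC=0: INC 1 -> ACC=-3
Event 8 (EXEC): [IRQ0] PC=1: INC 2 -> ACC=-1
Event 9 (EXEC): [IRQ0] PC=2: IRET -> resume MAIN at PC=1 (depth now 0)
Event 10 (EXEC): [MAIN] PC=1: INC 5 -> ACC=4
Event 11 (EXEC): [MAIN] PC=2: INC 2 -> ACC=6
Event 12 (EXEC): [MAIN] PC=3: DEC 1 -> ACC=5
Event 13 (EXEC): [MAIN] PC=4: HALT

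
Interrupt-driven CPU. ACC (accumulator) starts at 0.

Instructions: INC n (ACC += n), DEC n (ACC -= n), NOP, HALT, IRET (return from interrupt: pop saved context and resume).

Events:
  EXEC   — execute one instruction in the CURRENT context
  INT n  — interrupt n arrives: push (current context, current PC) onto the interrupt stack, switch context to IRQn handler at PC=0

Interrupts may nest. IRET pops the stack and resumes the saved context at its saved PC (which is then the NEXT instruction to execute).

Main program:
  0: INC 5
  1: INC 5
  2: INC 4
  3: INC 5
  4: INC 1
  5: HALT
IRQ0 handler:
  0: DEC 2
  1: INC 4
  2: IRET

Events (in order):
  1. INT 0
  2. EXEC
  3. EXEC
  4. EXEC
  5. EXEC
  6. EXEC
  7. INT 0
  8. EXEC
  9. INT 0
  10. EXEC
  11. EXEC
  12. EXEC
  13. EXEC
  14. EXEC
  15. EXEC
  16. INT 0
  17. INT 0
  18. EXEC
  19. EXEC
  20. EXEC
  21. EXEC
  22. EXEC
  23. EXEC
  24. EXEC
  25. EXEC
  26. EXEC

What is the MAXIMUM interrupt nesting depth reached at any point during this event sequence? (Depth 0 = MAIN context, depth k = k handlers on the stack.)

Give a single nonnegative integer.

Answer: 2

Derivation:
Event 1 (INT 0): INT 0 arrives: push (MAIN, PC=0), enter IRQ0 at PC=0 (depth now 1) [depth=1]
Event 2 (EXEC): [IRQ0] PC=0: DEC 2 -> ACC=-2 [depth=1]
Event 3 (EXEC): [IRQ0] PC=1: INC 4 -> ACC=2 [depth=1]
Event 4 (EXEC): [IRQ0] PC=2: IRET -> resume MAIN at PC=0 (depth now 0) [depth=0]
Event 5 (EXEC): [MAIN] PC=0: INC 5 -> ACC=7 [depth=0]
Event 6 (EXEC): [MAIN] PC=1: INC 5 -> ACC=12 [depth=0]
Event 7 (INT 0): INT 0 arrives: push (MAIN, PC=2), enter IRQ0 at PC=0 (depth now 1) [depth=1]
Event 8 (EXEC): [IRQ0] PC=0: DEC 2 -> ACC=10 [depth=1]
Event 9 (INT 0): INT 0 arrives: push (IRQ0, PC=1), enter IRQ0 at PC=0 (depth now 2) [depth=2]
Event 10 (EXEC): [IRQ0] PC=0: DEC 2 -> ACC=8 [depth=2]
Event 11 (EXEC): [IRQ0] PC=1: INC 4 -> ACC=12 [depth=2]
Event 12 (EXEC): [IRQ0] PC=2: IRET -> resume IRQ0 at PC=1 (depth now 1) [depth=1]
Event 13 (EXEC): [IRQ0] PC=1: INC 4 -> ACC=16 [depth=1]
Event 14 (EXEC): [IRQ0] PC=2: IRET -> resume MAIN at PC=2 (depth now 0) [depth=0]
Event 15 (EXEC): [MAIN] PC=2: INC 4 -> ACC=20 [depth=0]
Event 16 (INT 0): INT 0 arrives: push (MAIN, PC=3), enter IRQ0 at PC=0 (depth now 1) [depth=1]
Event 17 (INT 0): INT 0 arrives: push (IRQ0, PC=0), enter IRQ0 at PC=0 (depth now 2) [depth=2]
Event 18 (EXEC): [IRQ0] PC=0: DEC 2 -> ACC=18 [depth=2]
Event 19 (EXEC): [IRQ0] PC=1: INC 4 -> ACC=22 [depth=2]
Event 20 (EXEC): [IRQ0] PC=2: IRET -> resume IRQ0 at PC=0 (depth now 1) [depth=1]
Event 21 (EXEC): [IRQ0] PC=0: DEC 2 -> ACC=20 [depth=1]
Event 22 (EXEC): [IRQ0] PC=1: INC 4 -> ACC=24 [depth=1]
Event 23 (EXEC): [IRQ0] PC=2: IRET -> resume MAIN at PC=3 (depth now 0) [depth=0]
Event 24 (EXEC): [MAIN] PC=3: INC 5 -> ACC=29 [depth=0]
Event 25 (EXEC): [MAIN] PC=4: INC 1 -> ACC=30 [depth=0]
Event 26 (EXEC): [MAIN] PC=5: HALT [depth=0]
Max depth observed: 2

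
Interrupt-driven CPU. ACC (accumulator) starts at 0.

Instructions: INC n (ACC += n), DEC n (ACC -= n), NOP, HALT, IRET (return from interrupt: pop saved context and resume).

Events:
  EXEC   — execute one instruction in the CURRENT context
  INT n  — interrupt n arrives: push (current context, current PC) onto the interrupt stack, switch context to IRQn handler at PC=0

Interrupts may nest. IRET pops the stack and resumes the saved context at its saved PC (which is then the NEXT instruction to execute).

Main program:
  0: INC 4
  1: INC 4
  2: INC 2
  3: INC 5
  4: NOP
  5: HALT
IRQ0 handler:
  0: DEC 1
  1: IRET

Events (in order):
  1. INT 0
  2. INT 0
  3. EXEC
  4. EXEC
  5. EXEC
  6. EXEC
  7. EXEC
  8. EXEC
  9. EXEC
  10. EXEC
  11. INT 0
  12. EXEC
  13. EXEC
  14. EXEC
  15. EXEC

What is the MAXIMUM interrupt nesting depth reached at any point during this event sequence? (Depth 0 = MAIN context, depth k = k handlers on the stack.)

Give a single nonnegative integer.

Event 1 (INT 0): INT 0 arrives: push (MAIN, PC=0), enter IRQ0 at PC=0 (depth now 1) [depth=1]
Event 2 (INT 0): INT 0 arrives: push (IRQ0, PC=0), enter IRQ0 at PC=0 (depth now 2) [depth=2]
Event 3 (EXEC): [IRQ0] PC=0: DEC 1 -> ACC=-1 [depth=2]
Event 4 (EXEC): [IRQ0] PC=1: IRET -> resume IRQ0 at PC=0 (depth now 1) [depth=1]
Event 5 (EXEC): [IRQ0] PC=0: DEC 1 -> ACC=-2 [depth=1]
Event 6 (EXEC): [IRQ0] PC=1: IRET -> resume MAIN at PC=0 (depth now 0) [depth=0]
Event 7 (EXEC): [MAIN] PC=0: INC 4 -> ACC=2 [depth=0]
Event 8 (EXEC): [MAIN] PC=1: INC 4 -> ACC=6 [depth=0]
Event 9 (EXEC): [MAIN] PC=2: INC 2 -> ACC=8 [depth=0]
Event 10 (EXEC): [MAIN] PC=3: INC 5 -> ACC=13 [depth=0]
Event 11 (INT 0): INT 0 arrives: push (MAIN, PC=4), enter IRQ0 at PC=0 (depth now 1) [depth=1]
Event 12 (EXEC): [IRQ0] PC=0: DEC 1 -> ACC=12 [depth=1]
Event 13 (EXEC): [IRQ0] PC=1: IRET -> resume MAIN at PC=4 (depth now 0) [depth=0]
Event 14 (EXEC): [MAIN] PC=4: NOP [depth=0]
Event 15 (EXEC): [MAIN] PC=5: HALT [depth=0]
Max depth observed: 2

Answer: 2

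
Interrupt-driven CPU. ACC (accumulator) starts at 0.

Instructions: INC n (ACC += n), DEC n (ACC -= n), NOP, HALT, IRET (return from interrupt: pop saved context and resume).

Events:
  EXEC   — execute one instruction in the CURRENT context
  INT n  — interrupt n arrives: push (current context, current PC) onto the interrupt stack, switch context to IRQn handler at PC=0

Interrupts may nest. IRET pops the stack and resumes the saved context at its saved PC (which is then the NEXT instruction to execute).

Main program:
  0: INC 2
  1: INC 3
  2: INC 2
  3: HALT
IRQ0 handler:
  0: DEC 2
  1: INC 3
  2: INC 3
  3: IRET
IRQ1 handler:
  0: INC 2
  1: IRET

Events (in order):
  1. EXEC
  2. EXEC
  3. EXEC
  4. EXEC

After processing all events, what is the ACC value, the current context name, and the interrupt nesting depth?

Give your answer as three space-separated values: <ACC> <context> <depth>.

Answer: 7 MAIN 0

Derivation:
Event 1 (EXEC): [MAIN] PC=0: INC 2 -> ACC=2
Event 2 (EXEC): [MAIN] PC=1: INC 3 -> ACC=5
Event 3 (EXEC): [MAIN] PC=2: INC 2 -> ACC=7
Event 4 (EXEC): [MAIN] PC=3: HALT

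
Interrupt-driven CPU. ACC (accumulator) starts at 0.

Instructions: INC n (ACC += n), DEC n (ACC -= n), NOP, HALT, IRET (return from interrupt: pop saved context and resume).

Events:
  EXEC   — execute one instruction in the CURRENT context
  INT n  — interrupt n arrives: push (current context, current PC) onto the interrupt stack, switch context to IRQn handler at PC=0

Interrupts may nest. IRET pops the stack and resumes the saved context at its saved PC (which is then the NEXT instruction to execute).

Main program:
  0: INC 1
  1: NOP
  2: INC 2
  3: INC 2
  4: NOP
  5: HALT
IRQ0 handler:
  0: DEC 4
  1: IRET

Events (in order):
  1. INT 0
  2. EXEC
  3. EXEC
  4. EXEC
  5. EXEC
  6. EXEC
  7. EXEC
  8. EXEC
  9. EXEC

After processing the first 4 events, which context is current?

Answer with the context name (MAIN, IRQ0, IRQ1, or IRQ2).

Answer: MAIN

Derivation:
Event 1 (INT 0): INT 0 arrives: push (MAIN, PC=0), enter IRQ0 at PC=0 (depth now 1)
Event 2 (EXEC): [IRQ0] PC=0: DEC 4 -> ACC=-4
Event 3 (EXEC): [IRQ0] PC=1: IRET -> resume MAIN at PC=0 (depth now 0)
Event 4 (EXEC): [MAIN] PC=0: INC 1 -> ACC=-3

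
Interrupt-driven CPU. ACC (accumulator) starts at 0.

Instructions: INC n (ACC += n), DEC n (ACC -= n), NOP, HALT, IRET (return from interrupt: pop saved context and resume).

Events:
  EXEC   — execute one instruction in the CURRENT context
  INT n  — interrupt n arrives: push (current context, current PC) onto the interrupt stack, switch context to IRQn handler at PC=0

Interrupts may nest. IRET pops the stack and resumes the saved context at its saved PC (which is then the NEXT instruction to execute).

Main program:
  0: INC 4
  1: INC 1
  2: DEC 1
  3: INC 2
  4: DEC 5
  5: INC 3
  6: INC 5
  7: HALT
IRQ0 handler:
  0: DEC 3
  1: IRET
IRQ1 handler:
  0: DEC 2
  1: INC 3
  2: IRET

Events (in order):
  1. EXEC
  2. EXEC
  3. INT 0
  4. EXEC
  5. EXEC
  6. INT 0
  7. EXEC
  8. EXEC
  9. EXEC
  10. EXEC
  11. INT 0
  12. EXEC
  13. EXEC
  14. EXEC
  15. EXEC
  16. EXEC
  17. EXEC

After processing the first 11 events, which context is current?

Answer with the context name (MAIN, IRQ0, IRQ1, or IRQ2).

Answer: IRQ0

Derivation:
Event 1 (EXEC): [MAIN] PC=0: INC 4 -> ACC=4
Event 2 (EXEC): [MAIN] PC=1: INC 1 -> ACC=5
Event 3 (INT 0): INT 0 arrives: push (MAIN, PC=2), enter IRQ0 at PC=0 (depth now 1)
Event 4 (EXEC): [IRQ0] PC=0: DEC 3 -> ACC=2
Event 5 (EXEC): [IRQ0] PC=1: IRET -> resume MAIN at PC=2 (depth now 0)
Event 6 (INT 0): INT 0 arrives: push (MAIN, PC=2), enter IRQ0 at PC=0 (depth now 1)
Event 7 (EXEC): [IRQ0] PC=0: DEC 3 -> ACC=-1
Event 8 (EXEC): [IRQ0] PC=1: IRET -> resume MAIN at PC=2 (depth now 0)
Event 9 (EXEC): [MAIN] PC=2: DEC 1 -> ACC=-2
Event 10 (EXEC): [MAIN] PC=3: INC 2 -> ACC=0
Event 11 (INT 0): INT 0 arrives: push (MAIN, PC=4), enter IRQ0 at PC=0 (depth now 1)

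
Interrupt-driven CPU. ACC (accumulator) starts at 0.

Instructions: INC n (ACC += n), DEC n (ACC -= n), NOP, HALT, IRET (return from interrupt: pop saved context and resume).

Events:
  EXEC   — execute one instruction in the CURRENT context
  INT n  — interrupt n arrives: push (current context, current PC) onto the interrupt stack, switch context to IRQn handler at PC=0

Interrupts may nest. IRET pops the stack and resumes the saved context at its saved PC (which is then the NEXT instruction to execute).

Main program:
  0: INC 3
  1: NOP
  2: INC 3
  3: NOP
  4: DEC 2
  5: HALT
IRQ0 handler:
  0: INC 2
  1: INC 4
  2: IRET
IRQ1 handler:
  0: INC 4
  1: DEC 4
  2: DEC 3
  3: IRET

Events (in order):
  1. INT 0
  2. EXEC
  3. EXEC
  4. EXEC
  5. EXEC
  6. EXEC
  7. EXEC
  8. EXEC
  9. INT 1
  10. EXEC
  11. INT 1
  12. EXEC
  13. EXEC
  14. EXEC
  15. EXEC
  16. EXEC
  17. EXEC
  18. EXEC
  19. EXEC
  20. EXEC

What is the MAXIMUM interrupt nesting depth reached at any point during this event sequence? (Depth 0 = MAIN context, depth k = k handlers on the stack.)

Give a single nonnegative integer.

Answer: 2

Derivation:
Event 1 (INT 0): INT 0 arrives: push (MAIN, PC=0), enter IRQ0 at PC=0 (depth now 1) [depth=1]
Event 2 (EXEC): [IRQ0] PC=0: INC 2 -> ACC=2 [depth=1]
Event 3 (EXEC): [IRQ0] PC=1: INC 4 -> ACC=6 [depth=1]
Event 4 (EXEC): [IRQ0] PC=2: IRET -> resume MAIN at PC=0 (depth now 0) [depth=0]
Event 5 (EXEC): [MAIN] PC=0: INC 3 -> ACC=9 [depth=0]
Event 6 (EXEC): [MAIN] PC=1: NOP [depth=0]
Event 7 (EXEC): [MAIN] PC=2: INC 3 -> ACC=12 [depth=0]
Event 8 (EXEC): [MAIN] PC=3: NOP [depth=0]
Event 9 (INT 1): INT 1 arrives: push (MAIN, PC=4), enter IRQ1 at PC=0 (depth now 1) [depth=1]
Event 10 (EXEC): [IRQ1] PC=0: INC 4 -> ACC=16 [depth=1]
Event 11 (INT 1): INT 1 arrives: push (IRQ1, PC=1), enter IRQ1 at PC=0 (depth now 2) [depth=2]
Event 12 (EXEC): [IRQ1] PC=0: INC 4 -> ACC=20 [depth=2]
Event 13 (EXEC): [IRQ1] PC=1: DEC 4 -> ACC=16 [depth=2]
Event 14 (EXEC): [IRQ1] PC=2: DEC 3 -> ACC=13 [depth=2]
Event 15 (EXEC): [IRQ1] PC=3: IRET -> resume IRQ1 at PC=1 (depth now 1) [depth=1]
Event 16 (EXEC): [IRQ1] PC=1: DEC 4 -> ACC=9 [depth=1]
Event 17 (EXEC): [IRQ1] PC=2: DEC 3 -> ACC=6 [depth=1]
Event 18 (EXEC): [IRQ1] PC=3: IRET -> resume MAIN at PC=4 (depth now 0) [depth=0]
Event 19 (EXEC): [MAIN] PC=4: DEC 2 -> ACC=4 [depth=0]
Event 20 (EXEC): [MAIN] PC=5: HALT [depth=0]
Max depth observed: 2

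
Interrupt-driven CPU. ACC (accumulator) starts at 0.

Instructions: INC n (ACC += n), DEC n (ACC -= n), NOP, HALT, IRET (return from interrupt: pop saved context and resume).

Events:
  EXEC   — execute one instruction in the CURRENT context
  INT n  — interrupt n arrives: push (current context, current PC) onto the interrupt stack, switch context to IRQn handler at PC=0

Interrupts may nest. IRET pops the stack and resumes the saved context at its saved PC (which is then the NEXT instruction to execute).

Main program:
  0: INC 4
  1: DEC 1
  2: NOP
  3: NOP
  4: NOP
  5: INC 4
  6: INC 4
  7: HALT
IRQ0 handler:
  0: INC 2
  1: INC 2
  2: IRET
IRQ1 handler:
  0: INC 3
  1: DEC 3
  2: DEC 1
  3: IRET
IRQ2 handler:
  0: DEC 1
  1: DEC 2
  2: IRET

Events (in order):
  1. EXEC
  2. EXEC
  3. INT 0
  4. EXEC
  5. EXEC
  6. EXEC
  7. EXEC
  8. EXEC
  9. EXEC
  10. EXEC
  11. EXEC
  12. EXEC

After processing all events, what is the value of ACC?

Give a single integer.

Event 1 (EXEC): [MAIN] PC=0: INC 4 -> ACC=4
Event 2 (EXEC): [MAIN] PC=1: DEC 1 -> ACC=3
Event 3 (INT 0): INT 0 arrives: push (MAIN, PC=2), enter IRQ0 at PC=0 (depth now 1)
Event 4 (EXEC): [IRQ0] PC=0: INC 2 -> ACC=5
Event 5 (EXEC): [IRQ0] PC=1: INC 2 -> ACC=7
Event 6 (EXEC): [IRQ0] PC=2: IRET -> resume MAIN at PC=2 (depth now 0)
Event 7 (EXEC): [MAIN] PC=2: NOP
Event 8 (EXEC): [MAIN] PC=3: NOP
Event 9 (EXEC): [MAIN] PC=4: NOP
Event 10 (EXEC): [MAIN] PC=5: INC 4 -> ACC=11
Event 11 (EXEC): [MAIN] PC=6: INC 4 -> ACC=15
Event 12 (EXEC): [MAIN] PC=7: HALT

Answer: 15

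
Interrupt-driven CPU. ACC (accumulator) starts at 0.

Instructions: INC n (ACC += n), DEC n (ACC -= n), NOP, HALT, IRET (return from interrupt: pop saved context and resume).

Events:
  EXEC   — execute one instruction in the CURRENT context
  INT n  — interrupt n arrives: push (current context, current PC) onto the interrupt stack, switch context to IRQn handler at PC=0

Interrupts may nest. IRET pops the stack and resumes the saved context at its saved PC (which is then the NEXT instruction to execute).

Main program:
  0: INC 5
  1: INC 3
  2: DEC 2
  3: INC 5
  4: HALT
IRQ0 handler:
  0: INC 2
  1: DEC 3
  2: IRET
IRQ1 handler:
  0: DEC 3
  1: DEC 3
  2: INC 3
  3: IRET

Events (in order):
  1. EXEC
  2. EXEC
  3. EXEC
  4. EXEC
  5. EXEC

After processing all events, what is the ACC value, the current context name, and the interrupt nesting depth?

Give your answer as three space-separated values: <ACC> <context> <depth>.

Answer: 11 MAIN 0

Derivation:
Event 1 (EXEC): [MAIN] PC=0: INC 5 -> ACC=5
Event 2 (EXEC): [MAIN] PC=1: INC 3 -> ACC=8
Event 3 (EXEC): [MAIN] PC=2: DEC 2 -> ACC=6
Event 4 (EXEC): [MAIN] PC=3: INC 5 -> ACC=11
Event 5 (EXEC): [MAIN] PC=4: HALT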